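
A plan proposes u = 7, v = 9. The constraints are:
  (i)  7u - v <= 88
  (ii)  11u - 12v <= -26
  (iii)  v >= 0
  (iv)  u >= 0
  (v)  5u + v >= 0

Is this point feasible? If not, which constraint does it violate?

(i): 40 ≤ 88 ✓
(ii): -31 ≤ -26 ✓
(iii): 9 ≥ 0 ✓
(iv): 7 ≥ 0 ✓
(v): 44 ≥ 0 ✓

feasible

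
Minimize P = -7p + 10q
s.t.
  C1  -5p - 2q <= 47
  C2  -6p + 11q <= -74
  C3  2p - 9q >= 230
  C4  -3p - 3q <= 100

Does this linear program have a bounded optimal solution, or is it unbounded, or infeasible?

unbounded

From the feasible point (37/49, -1244/49), moving in the direction (3, -3) keeps every constraint satisfied while P decreases without bound.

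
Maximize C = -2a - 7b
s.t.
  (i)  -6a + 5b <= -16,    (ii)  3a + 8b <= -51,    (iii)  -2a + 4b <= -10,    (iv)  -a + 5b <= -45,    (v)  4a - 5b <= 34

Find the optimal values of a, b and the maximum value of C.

Feasible corners and C = -2a - 7b:
  (-29/5, -254/25) → C = 2068/25
  (-9, -14) → C = 116
  (-11/3, -146/15) → C = 1132/15

At the optimal vertex, -6a + 5b = -16 and 4a - 5b = 34.
Solving simultaneously gives a = -9, b = -14.

a = -9, b = -14, maximum C = 116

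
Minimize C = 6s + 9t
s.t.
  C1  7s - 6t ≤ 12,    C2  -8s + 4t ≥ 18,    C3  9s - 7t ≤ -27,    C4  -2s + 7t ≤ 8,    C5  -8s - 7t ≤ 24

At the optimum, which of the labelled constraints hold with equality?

Extreme points and C = 6s + 9t:
  (-19/7, 18/49) → C = -636/49
  (-3, 0) → C = -18
  (-16/5, 8/35) → C = -120/7

The minimum is at (-3, 0). Substituting into each constraint, equality holds for C3 and C5; the remaining constraints have slack.

C3 and C5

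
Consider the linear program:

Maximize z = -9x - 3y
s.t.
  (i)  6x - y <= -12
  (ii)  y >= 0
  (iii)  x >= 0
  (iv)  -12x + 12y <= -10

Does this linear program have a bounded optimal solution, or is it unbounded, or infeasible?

infeasible

The boundaries 6x - y = -12 and x = 0 meet at (0, 12), but that point violates -12x + 12y ≤ -10. Every candidate vertex is excluded by some other constraint, so the feasible region is empty.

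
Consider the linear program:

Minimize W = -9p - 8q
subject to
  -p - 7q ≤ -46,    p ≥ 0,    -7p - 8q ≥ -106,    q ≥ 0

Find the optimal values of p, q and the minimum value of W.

p = 374/41, q = 216/41, minimum W = -5094/41

The binding constraints are -p - 7q = -46 and -7p - 8q = -106.
Solving simultaneously gives p = 374/41, q = 216/41.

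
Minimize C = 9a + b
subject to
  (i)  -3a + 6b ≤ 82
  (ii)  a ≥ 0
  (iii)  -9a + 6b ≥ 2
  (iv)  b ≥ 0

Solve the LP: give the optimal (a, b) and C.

Corner points and C = 9a + b:
  (0, 41/3) → C = 41/3
  (40/3, 61/3) → C = 421/3
  (0, 1/3) → C = 1/3

At the optimal vertex, a = 0 and -9a + 6b = 2.
Solving simultaneously gives a = 0, b = 1/3.

a = 0, b = 1/3, minimum C = 1/3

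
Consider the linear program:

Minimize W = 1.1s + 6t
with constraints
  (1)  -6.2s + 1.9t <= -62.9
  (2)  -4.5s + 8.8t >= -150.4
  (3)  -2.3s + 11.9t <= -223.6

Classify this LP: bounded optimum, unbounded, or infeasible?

The boundaries -6.2s + 1.9t = -62.9 and -4.5s + 8.8t = -150.4 meet at (26776/4601, -64943/4601), but that point violates -2.3s + 11.9t ≤ -223.6. Every candidate vertex is excluded by some other constraint, so the feasible region is empty.

infeasible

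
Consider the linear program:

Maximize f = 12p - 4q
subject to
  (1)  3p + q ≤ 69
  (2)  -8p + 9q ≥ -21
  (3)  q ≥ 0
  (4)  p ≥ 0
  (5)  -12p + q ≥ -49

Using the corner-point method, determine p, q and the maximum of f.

p = 21/5, q = 7/5, maximum f = 224/5

Extreme points and f = 12p - 4q:
  (0, 69) → f = -276
  (118/15, 227/5) → f = -436/5
  (21/8, 0) → f = 63/2
  (21/5, 7/5) → f = 224/5
  (0, 0) → f = 0

The binding constraints are -8p + 9q = -21 and -12p + q = -49.
Solving simultaneously gives p = 21/5, q = 7/5.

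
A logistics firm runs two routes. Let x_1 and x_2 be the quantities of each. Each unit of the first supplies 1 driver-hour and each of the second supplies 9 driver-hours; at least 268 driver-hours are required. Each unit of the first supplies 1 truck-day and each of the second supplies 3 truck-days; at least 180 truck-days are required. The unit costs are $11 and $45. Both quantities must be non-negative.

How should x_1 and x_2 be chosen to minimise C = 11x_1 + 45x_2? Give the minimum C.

The feasible region is unbounded (it extends along (0, 1), (1, 0)), but C strictly increases along every unbounded feasible direction, so there is no improving ray and the minimum is attained at a vertex.

The binding constraints are x_1 + 9x_2 = 268 and x_1 + 3x_2 = 180.
Solving simultaneously gives x_1 = 136, x_2 = 44/3.

x_1 = 136, x_2 = 44/3, minimum C = 2156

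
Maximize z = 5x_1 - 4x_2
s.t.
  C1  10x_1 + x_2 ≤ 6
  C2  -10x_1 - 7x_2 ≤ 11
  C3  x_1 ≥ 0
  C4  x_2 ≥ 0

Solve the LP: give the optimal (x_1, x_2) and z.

The binding constraints are 10x_1 + x_2 = 6 and x_2 = 0.
Solving simultaneously gives x_1 = 3/5, x_2 = 0.

x_1 = 3/5, x_2 = 0, maximum z = 3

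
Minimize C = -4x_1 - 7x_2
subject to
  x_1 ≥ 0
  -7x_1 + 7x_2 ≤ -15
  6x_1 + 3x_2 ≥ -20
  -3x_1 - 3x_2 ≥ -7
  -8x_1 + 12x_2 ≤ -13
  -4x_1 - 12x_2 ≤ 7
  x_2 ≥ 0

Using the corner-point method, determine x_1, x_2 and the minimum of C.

x_1 = 47/21, x_2 = 2/21, minimum C = -202/21

At the optimal vertex, -7x_1 + 7x_2 = -15 and -3x_1 - 3x_2 = -7.
Solving simultaneously gives x_1 = 47/21, x_2 = 2/21.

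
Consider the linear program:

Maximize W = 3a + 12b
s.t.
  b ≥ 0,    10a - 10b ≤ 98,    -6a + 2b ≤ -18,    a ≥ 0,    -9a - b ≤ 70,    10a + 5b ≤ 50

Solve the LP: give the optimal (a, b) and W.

Extreme points and W = 3a + 12b:
  (3, 0) → W = 9
  (5, 0) → W = 15
  (19/5, 12/5) → W = 201/5

a = 19/5, b = 12/5, maximum W = 201/5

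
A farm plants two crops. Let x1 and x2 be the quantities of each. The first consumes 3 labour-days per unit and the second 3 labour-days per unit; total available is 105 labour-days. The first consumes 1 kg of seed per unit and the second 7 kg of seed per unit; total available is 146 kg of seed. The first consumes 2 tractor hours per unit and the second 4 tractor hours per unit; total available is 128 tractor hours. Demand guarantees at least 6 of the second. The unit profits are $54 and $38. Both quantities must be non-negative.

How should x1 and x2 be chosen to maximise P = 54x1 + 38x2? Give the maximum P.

Vertices and P = 54x1 + 38x2:
  (0, 146/7) → P = 5548/7
  (0, 6) → P = 228
  (33/2, 37/2) → P = 1594
  (29, 6) → P = 1794

x1 = 29, x2 = 6, maximum P = 1794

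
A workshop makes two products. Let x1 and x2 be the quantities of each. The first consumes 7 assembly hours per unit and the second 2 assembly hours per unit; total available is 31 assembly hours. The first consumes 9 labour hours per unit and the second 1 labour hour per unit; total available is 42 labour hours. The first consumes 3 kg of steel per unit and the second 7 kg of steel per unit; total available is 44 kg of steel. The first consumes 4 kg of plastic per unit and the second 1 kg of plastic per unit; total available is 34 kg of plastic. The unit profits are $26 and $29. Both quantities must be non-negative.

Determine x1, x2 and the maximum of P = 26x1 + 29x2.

x1 = 3, x2 = 5, maximum P = 223

The optimum lies where 7x1 + 2x2 = 31 and 3x1 + 7x2 = 44.
Solving simultaneously gives x1 = 3, x2 = 5.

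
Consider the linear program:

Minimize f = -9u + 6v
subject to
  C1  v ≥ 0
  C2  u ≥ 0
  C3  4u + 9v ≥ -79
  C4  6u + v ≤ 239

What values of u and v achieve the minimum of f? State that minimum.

The binding constraints are v = 0 and 6u + v = 239.
Solving simultaneously gives u = 239/6, v = 0.

u = 239/6, v = 0, minimum f = -717/2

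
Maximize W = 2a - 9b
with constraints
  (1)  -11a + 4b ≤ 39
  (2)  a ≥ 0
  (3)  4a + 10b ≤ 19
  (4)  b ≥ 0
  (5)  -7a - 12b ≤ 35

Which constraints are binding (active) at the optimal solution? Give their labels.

Feasible corners and W = 2a - 9b:
  (0, 19/10) → W = -171/10
  (0, 0) → W = 0
  (19/4, 0) → W = 19/2

The maximum is at (19/4, 0). Substituting into each constraint, equality holds for (3) and (4); the remaining constraints have slack.

(3) and (4)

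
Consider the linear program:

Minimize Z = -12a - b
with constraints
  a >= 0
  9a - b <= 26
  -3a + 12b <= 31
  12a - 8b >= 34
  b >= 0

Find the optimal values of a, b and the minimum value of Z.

a = 29/10, b = 1/10, minimum Z = -349/10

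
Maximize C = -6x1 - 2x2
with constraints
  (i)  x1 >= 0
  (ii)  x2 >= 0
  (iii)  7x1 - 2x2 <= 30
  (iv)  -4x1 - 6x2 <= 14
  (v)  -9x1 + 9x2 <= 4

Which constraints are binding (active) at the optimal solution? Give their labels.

(i) and (ii)

Feasible corners and C = -6x1 - 2x2:
  (0, 0) → C = 0
  (0, 4/9) → C = -8/9
  (30/7, 0) → C = -180/7
  (278/45, 298/45) → C = -2264/45

The maximum is at (0, 0). Substituting into each constraint, equality holds for (i) and (ii); the remaining constraints have slack.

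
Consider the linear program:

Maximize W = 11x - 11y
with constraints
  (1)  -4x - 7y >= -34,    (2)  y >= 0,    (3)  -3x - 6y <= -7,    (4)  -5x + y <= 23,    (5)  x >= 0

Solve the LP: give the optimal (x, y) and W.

Feasible corners and W = 11x - 11y:
  (17/2, 0) → W = 187/2
  (0, 34/7) → W = -374/7
  (7/3, 0) → W = 77/3
  (0, 7/6) → W = -77/6

The optimum lies where -4x - 7y = -34 and y = 0.
Solving simultaneously gives x = 17/2, y = 0.

x = 17/2, y = 0, maximum W = 187/2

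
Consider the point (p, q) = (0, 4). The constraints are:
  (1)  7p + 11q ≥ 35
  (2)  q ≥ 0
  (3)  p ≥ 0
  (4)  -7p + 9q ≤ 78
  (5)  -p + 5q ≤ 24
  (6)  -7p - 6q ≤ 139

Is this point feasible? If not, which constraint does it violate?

(1): 44 ≥ 35 ✓
(2): 4 ≥ 0 ✓
(3): 0 ≥ 0 ✓
(4): 36 ≤ 78 ✓
(5): 20 ≤ 24 ✓
(6): -24 ≤ 139 ✓

feasible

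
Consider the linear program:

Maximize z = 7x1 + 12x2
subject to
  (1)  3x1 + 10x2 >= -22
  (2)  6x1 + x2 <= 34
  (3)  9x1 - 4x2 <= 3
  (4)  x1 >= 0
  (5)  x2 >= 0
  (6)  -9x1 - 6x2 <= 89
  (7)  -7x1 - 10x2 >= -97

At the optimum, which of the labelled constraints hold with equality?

(4) and (7)

Corner points and z = 7x1 + 12x2:
  (1/3, 0) → z = 7/3
  (209/59, 426/59) → z = 6575/59
  (0, 0) → z = 0
  (0, 97/10) → z = 582/5

The maximum is at (0, 97/10). Substituting into each constraint, equality holds for (4) and (7); the remaining constraints have slack.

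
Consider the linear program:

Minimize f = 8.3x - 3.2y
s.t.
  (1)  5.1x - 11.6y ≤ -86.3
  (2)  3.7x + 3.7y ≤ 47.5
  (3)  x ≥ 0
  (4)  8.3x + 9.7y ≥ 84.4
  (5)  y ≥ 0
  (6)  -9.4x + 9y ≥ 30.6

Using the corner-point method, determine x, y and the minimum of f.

x = 0, y = 475/37, minimum f = -1520/37

Vertices and f = 8.3x - 3.2y:
  (23169/6179, 56156/6179) → f = 25207/12358
  (14193/14575, 114673/14575) → f = -2491517/145750
  (0, 475/37) → f = -1520/37
  (0, 844/97) → f = -13504/485

At the optimal vertex, 3.7x + 3.7y = 47.5 and x = 0.
Solving simultaneously gives x = 0, y = 475/37.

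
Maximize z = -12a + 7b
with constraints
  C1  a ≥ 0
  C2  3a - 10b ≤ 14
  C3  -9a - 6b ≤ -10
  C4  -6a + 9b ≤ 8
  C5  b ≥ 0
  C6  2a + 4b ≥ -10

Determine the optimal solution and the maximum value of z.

Feasible corners and z = -12a + 7b:
  (14/3, 0) → z = -56
  (14/39, 44/39) → z = 140/39
  (10/9, 0) → z = -40/3
The feasible region is unbounded (it extends along (3, 2), (10, 3)), but z strictly decreases along every unbounded feasible direction, so there is no improving ray and the maximum is attained at a vertex.

a = 14/39, b = 44/39, maximum z = 140/39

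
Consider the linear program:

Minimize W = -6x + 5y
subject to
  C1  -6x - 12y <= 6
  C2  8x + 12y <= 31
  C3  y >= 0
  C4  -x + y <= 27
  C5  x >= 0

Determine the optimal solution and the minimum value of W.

x = 31/8, y = 0, minimum W = -93/4

Extreme points and W = -6x + 5y:
  (31/8, 0) → W = -93/4
  (0, 31/12) → W = 155/12
  (0, 0) → W = 0

The binding constraints are 8x + 12y = 31 and y = 0.
Solving simultaneously gives x = 31/8, y = 0.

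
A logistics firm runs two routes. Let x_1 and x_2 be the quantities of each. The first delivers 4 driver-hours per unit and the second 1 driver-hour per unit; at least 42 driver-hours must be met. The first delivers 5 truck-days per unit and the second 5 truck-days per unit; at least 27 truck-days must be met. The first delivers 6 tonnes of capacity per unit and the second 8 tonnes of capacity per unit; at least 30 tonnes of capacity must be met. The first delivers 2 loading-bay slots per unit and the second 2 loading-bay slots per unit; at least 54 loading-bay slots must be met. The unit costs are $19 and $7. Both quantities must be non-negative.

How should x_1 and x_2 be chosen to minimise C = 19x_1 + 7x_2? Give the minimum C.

x_1 = 5, x_2 = 22, minimum C = 249

Extreme points and C = 19x_1 + 7x_2:
  (0, 42) → C = 294
  (27, 0) → C = 513
  (5, 22) → C = 249
The feasible region is unbounded (it extends along (0, 1), (1, 0)), but C strictly increases along every unbounded feasible direction, so there is no improving ray and the minimum is attained at a vertex.

The binding constraints are 4x_1 + x_2 = 42 and 2x_1 + 2x_2 = 54.
Solving simultaneously gives x_1 = 5, x_2 = 22.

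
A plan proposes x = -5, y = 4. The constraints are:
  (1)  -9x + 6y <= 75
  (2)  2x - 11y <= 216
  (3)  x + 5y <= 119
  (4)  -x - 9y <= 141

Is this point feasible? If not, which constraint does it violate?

(1): 69 ≤ 75 ✓
(2): -54 ≤ 216 ✓
(3): 15 ≤ 119 ✓
(4): -31 ≤ 141 ✓

feasible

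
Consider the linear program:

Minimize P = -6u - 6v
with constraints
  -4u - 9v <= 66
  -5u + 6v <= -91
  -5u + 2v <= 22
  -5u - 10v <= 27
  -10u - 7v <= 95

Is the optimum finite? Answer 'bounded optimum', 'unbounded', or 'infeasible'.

From the feasible point (417/5, -222/5), moving in the direction (6, 5) keeps every constraint satisfied while P decreases without bound.

unbounded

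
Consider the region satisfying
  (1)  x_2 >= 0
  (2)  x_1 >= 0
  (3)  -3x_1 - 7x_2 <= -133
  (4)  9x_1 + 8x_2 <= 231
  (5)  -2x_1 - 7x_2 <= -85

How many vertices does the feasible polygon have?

Pairwise boundary intersections that survive every other constraint:
  (0, 19)
  (0, 231/8)
  (553/39, 168/13)

3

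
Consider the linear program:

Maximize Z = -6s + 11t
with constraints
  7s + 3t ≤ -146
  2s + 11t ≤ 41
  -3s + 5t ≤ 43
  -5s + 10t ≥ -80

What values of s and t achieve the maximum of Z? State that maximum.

Corner points and Z = -6s + 11t:
  (-859/44, -137/44) → Z = 3647/44
  (-244/17, -258/17) → Z = -1374/17
  (-166, -91) → Z = -5

The optimum lies where 7s + 3t = -146 and -3s + 5t = 43.
Solving simultaneously gives s = -859/44, t = -137/44.

s = -859/44, t = -137/44, maximum Z = 3647/44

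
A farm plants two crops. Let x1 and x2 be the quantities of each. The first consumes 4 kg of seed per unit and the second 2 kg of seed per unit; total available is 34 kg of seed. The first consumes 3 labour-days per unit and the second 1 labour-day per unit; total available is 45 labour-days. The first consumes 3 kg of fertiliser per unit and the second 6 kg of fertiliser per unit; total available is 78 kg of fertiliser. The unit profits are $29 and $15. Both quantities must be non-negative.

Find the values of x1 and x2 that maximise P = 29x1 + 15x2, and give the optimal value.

x1 = 8/3, x2 = 35/3, maximum P = 757/3

Corner points and P = 29x1 + 15x2:
  (0, 0) → P = 0
  (0, 13) → P = 195
  (17/2, 0) → P = 493/2
  (8/3, 35/3) → P = 757/3

The optimum lies where 4x1 + 2x2 = 34 and 3x1 + 6x2 = 78.
Solving simultaneously gives x1 = 8/3, x2 = 35/3.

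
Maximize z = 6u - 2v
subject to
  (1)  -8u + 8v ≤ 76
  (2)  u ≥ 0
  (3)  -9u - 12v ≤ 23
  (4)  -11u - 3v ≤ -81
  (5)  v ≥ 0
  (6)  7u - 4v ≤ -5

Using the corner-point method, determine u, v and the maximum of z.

u = 11, v = 41/2, maximum z = 25

Vertices and z = 6u - 2v:
  (15/4, 53/4) → z = -4
  (11, 41/2) → z = 25
  (309/65, 622/65) → z = 122/13

At the optimal vertex, -8u + 8v = 76 and 7u - 4v = -5.
Solving simultaneously gives u = 11, v = 41/2.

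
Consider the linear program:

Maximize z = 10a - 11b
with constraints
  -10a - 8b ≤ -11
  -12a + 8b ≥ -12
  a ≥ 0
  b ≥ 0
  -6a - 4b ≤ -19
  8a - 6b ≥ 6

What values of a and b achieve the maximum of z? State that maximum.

Extreme points and z = 10a - 11b:
  (25/12, 13/8) → z = 71/24
  (3, 3) → z = -3
  (69/34, 29/17) → z = 26/17

a = 25/12, b = 13/8, maximum z = 71/24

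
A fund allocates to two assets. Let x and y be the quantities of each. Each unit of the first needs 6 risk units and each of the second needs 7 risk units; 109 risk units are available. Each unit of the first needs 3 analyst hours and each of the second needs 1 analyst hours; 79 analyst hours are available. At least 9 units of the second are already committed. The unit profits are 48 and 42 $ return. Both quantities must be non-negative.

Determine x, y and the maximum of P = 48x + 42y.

Vertices and P = 48x + 42y:
  (0, 109/7) → P = 654
  (0, 9) → P = 378
  (23/3, 9) → P = 746

x = 23/3, y = 9, maximum P = 746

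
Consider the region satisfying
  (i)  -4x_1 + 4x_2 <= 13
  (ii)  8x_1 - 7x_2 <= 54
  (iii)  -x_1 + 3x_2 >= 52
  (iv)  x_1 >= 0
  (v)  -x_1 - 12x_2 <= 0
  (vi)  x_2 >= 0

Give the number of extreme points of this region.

3

Intersecting each pair of boundary lines and keeping only the points that satisfy every inequality leaves:
  (307/4, 80)
  (169/8, 195/8)
  (526/17, 470/17)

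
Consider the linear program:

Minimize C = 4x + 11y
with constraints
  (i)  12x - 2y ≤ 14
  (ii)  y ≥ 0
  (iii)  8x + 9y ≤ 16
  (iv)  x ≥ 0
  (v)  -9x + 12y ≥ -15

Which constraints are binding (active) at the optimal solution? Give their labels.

(ii) and (iv)

Feasible corners and C = 4x + 11y:
  (7/6, 0) → C = 14/3
  (79/62, 20/31) → C = 378/31
  (0, 0) → C = 0
  (0, 16/9) → C = 176/9

The minimum is at (0, 0). Substituting into each constraint, equality holds for (ii) and (iv); the remaining constraints have slack.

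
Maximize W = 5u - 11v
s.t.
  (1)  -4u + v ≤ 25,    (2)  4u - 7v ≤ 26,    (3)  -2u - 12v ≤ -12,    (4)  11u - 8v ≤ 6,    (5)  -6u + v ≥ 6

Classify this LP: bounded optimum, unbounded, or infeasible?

bounded optimum

Vertices and W = 5u - 11v:
  (-144/25, 49/25) → W = -1259/25
  (19/2, 63) → W = -1291/2
  (-30/37, 42/37) → W = -612/37
The feasible region has finitely many vertices and no improving ray; the maximum is -612/37 at (-30/37, 42/37).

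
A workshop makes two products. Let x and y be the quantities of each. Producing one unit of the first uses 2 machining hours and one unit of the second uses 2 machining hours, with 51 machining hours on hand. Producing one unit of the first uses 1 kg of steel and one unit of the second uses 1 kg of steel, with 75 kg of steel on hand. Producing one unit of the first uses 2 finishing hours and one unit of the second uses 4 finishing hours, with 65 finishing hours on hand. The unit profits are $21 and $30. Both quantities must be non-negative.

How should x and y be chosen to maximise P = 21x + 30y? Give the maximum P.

x = 37/2, y = 7, maximum P = 1197/2

Vertices and P = 21x + 30y:
  (0, 0) → P = 0
  (0, 65/4) → P = 975/2
  (51/2, 0) → P = 1071/2
  (37/2, 7) → P = 1197/2

At the optimal vertex, 2x + 2y = 51 and 2x + 4y = 65.
Solving simultaneously gives x = 37/2, y = 7.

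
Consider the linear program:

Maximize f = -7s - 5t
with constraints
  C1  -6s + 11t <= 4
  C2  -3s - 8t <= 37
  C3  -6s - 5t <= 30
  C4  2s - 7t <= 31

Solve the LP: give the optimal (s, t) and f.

Feasible corners and f = -7s - 5t:
  (-175/48, -13/8) → f = 1615/48
  (-5/3, -4) → f = 95/3
  (-11/37, -167/37) → f = 912/37
The feasible region is unbounded (it extends along (11, 6), (7, 2)), but f strictly decreases along every unbounded feasible direction, so there is no improving ray and the maximum is attained at a vertex.

s = -175/48, t = -13/8, maximum f = 1615/48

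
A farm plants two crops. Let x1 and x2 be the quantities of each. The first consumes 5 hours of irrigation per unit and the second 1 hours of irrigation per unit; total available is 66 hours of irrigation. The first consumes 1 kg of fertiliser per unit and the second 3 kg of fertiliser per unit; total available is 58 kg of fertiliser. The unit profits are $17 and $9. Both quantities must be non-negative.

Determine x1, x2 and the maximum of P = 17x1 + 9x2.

x1 = 10, x2 = 16, maximum P = 314

Extreme points and P = 17x1 + 9x2:
  (0, 0) → P = 0
  (0, 58/3) → P = 174
  (66/5, 0) → P = 1122/5
  (10, 16) → P = 314

The binding constraints are 5x1 + x2 = 66 and x1 + 3x2 = 58.
Solving simultaneously gives x1 = 10, x2 = 16.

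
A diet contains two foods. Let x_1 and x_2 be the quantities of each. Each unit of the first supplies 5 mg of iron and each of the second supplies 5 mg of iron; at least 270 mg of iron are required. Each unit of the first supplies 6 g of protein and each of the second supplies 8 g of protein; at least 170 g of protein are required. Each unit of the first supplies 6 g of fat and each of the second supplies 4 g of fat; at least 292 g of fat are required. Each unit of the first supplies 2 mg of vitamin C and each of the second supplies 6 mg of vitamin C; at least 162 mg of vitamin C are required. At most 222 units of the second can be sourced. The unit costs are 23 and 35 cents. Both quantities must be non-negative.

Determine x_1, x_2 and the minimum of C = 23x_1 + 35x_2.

Vertices and C = 23x_1 + 35x_2:
  (0, 73) → C = 2555
  (0, 222) → C = 7770
  (81, 0) → C = 1863
  (38, 16) → C = 1434
  (81/2, 27/2) → C = 1404
The feasible region is unbounded (it extends along (1, 0)), but C strictly increases along every unbounded feasible direction, so there is no improving ray and the minimum is attained at a vertex.

x_1 = 81/2, x_2 = 27/2, minimum C = 1404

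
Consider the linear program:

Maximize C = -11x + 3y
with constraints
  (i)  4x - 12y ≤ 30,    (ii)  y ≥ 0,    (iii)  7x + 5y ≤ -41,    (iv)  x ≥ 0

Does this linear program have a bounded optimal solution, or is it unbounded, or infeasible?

The boundaries 4x - 12y = 30 and y = 0 meet at (15/2, 0), but that point violates 7x + 5y ≤ -41. Every candidate vertex is excluded by some other constraint, so the feasible region is empty.

infeasible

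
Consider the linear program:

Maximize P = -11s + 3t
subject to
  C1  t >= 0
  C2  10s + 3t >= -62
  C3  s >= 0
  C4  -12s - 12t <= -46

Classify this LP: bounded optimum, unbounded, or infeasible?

From the feasible point (23/6, 0), moving in the direction (0, 1) keeps every constraint satisfied while P increases without bound.

unbounded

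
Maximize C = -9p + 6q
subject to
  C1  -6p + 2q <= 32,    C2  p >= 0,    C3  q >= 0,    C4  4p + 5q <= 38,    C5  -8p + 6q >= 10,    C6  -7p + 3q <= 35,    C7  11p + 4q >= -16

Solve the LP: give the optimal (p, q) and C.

p = 0, q = 38/5, maximum C = 228/5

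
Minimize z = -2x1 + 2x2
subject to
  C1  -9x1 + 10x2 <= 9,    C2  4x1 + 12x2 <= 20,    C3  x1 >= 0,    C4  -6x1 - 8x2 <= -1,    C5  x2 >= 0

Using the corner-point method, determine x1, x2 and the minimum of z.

x1 = 5, x2 = 0, minimum z = -10

Corner points and z = -2x1 + 2x2:
  (23/37, 54/37) → z = 62/37
  (0, 9/10) → z = 9/5
  (5, 0) → z = -10
  (0, 1/8) → z = 1/4
  (1/6, 0) → z = -1/3

The optimum lies where 4x1 + 12x2 = 20 and x2 = 0.
Solving simultaneously gives x1 = 5, x2 = 0.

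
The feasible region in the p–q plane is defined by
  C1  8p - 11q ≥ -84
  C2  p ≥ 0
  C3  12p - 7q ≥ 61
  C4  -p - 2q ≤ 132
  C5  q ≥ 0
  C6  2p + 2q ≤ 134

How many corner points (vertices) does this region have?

4

Pairwise boundary intersections that survive every other constraint:
  (1259/76, 374/19)
  (653/19, 620/19)
  (61/12, 0)
  (67, 0)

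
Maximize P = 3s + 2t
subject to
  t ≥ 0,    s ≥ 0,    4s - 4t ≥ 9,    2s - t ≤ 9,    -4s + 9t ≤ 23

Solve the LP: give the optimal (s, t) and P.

Vertices and P = 3s + 2t:
  (9/4, 0) → P = 27/4
  (9/2, 0) → P = 27/2
  (27/4, 9/2) → P = 117/4

The optimum lies where 4s - 4t = 9 and 2s - t = 9.
Solving simultaneously gives s = 27/4, t = 9/2.

s = 27/4, t = 9/2, maximum P = 117/4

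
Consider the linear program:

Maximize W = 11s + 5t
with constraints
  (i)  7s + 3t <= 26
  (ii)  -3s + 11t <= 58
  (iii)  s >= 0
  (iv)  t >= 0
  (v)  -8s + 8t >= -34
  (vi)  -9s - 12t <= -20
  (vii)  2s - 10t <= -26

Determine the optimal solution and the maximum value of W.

Vertices and W = 11s + 5t:
  (56/43, 242/43) → W = 1826/43
  (91/38, 117/38) → W = 793/19
  (0, 58/11) → W = 290/11
  (0, 13/5) → W = 13

s = 56/43, t = 242/43, maximum W = 1826/43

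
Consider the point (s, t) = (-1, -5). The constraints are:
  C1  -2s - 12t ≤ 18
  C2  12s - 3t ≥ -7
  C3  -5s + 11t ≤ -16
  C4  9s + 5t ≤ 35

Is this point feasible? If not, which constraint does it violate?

not feasible — violates C1

Constraint C1: -2s - 12t = 62, which is not ≤ 18. All other constraints are satisfied.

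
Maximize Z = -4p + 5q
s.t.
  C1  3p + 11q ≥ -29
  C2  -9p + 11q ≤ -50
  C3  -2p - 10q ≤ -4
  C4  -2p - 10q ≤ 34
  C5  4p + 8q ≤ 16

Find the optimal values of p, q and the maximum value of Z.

p = 144/29, q = -14/29, maximum Z = -646/29

Feasible corners and Z = -4p + 5q:
  (34/7, -4/7) → Z = -156/7
  (144/29, -14/29) → Z = -646/29
  (16/3, -2/3) → Z = -74/3

The optimum lies where -9p + 11q = -50 and 4p + 8q = 16.
Solving simultaneously gives p = 144/29, q = -14/29.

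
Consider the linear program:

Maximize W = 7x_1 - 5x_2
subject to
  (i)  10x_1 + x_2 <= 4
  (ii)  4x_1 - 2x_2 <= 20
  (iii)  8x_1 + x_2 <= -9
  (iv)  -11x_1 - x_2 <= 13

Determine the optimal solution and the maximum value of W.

Corner points and W = 7x_1 - 5x_2:
  (1/10, -49/5) → W = 497/10
  (-3/13, -136/13) → W = 659/13
  (-4/3, 5/3) → W = -53/3

The binding constraints are 4x_1 - 2x_2 = 20 and -11x_1 - x_2 = 13.
Solving simultaneously gives x_1 = -3/13, x_2 = -136/13.

x_1 = -3/13, x_2 = -136/13, maximum W = 659/13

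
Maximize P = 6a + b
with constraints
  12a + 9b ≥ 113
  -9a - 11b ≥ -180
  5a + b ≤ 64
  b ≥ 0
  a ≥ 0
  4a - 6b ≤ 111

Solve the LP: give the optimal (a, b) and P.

Vertices and P = 6a + b:
  (113/12, 0) → P = 113/2
  (0, 113/9) → P = 113/9
  (262/23, 162/23) → P = 1734/23
  (0, 180/11) → P = 180/11
  (64/5, 0) → P = 384/5

The optimum lies where 5a + b = 64 and b = 0.
Solving simultaneously gives a = 64/5, b = 0.

a = 64/5, b = 0, maximum P = 384/5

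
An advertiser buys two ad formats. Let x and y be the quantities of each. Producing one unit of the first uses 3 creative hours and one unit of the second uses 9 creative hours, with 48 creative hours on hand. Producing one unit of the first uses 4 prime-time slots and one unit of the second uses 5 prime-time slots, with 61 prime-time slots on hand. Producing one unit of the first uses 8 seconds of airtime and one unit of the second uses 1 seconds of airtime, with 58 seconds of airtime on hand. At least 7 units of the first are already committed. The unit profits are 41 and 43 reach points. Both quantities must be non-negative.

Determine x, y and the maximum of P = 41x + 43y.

Feasible corners and P = 41x + 43y:
  (29/4, 0) → P = 1189/4
  (7, 0) → P = 287
  (7, 2) → P = 373

x = 7, y = 2, maximum P = 373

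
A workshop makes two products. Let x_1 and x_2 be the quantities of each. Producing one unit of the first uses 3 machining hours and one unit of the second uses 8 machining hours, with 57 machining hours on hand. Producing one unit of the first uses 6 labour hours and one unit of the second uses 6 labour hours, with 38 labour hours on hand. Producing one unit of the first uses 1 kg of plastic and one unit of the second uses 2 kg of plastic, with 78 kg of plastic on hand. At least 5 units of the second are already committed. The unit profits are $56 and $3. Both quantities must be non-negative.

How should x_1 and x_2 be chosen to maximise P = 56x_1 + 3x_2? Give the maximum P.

Feasible corners and P = 56x_1 + 3x_2:
  (0, 19/3) → P = 19
  (0, 5) → P = 15
  (4/3, 5) → P = 269/3

x_1 = 4/3, x_2 = 5, maximum P = 269/3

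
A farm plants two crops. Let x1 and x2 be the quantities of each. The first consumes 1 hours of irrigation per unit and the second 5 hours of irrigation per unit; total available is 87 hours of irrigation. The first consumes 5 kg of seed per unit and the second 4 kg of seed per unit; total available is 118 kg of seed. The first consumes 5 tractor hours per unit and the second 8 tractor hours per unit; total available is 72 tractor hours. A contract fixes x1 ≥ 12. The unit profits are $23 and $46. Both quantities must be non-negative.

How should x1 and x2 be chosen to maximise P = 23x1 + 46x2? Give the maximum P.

Extreme points and P = 23x1 + 46x2:
  (72/5, 0) → P = 1656/5
  (12, 0) → P = 276
  (12, 3/2) → P = 345

x1 = 12, x2 = 3/2, maximum P = 345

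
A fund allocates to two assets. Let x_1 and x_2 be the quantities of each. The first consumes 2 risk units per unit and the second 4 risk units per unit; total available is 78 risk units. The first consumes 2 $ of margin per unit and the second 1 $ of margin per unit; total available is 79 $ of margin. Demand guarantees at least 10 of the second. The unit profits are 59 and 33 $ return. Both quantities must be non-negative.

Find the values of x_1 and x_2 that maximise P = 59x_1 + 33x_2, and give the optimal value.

Feasible corners and P = 59x_1 + 33x_2:
  (0, 39/2) → P = 1287/2
  (0, 10) → P = 330
  (19, 10) → P = 1451

At the optimal vertex, 2x_1 + 4x_2 = 78 and x_2 = 10.
Solving simultaneously gives x_1 = 19, x_2 = 10.

x_1 = 19, x_2 = 10, maximum P = 1451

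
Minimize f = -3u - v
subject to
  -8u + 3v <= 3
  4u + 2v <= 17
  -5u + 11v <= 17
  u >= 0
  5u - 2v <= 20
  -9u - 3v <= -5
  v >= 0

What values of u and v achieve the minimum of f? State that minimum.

Feasible corners and f = -3u - v:
  (18/73, 121/73) → f = -175/73
  (2/17, 67/51) → f = -5/3
  (17/6, 17/6) → f = -34/3
  (37/9, 5/18) → f = -227/18
  (4, 0) → f = -12
  (5/9, 0) → f = -5/3

The optimum lies where 4u + 2v = 17 and 5u - 2v = 20.
Solving simultaneously gives u = 37/9, v = 5/18.

u = 37/9, v = 5/18, minimum f = -227/18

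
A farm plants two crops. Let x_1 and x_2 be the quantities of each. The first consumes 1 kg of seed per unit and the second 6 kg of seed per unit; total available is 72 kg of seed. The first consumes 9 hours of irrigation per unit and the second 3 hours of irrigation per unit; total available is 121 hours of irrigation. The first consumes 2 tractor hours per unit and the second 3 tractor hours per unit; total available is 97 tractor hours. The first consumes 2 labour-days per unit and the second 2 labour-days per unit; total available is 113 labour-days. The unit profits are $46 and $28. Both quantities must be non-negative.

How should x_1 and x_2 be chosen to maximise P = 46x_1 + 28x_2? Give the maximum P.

x_1 = 10, x_2 = 31/3, maximum P = 2248/3

Extreme points and P = 46x_1 + 28x_2:
  (0, 0) → P = 0
  (0, 12) → P = 336
  (121/9, 0) → P = 5566/9
  (10, 31/3) → P = 2248/3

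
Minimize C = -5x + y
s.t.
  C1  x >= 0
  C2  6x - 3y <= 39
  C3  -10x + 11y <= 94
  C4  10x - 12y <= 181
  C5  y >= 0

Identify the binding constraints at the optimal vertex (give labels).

C2 and C3

Extreme points and C = -5x + y:
  (0, 94/11) → C = 94/11
  (0, 0) → C = 0
  (79/4, 53/2) → C = -289/4
  (13/2, 0) → C = -65/2

The minimum is at (79/4, 53/2). Substituting into each constraint, equality holds for C2 and C3; the remaining constraints have slack.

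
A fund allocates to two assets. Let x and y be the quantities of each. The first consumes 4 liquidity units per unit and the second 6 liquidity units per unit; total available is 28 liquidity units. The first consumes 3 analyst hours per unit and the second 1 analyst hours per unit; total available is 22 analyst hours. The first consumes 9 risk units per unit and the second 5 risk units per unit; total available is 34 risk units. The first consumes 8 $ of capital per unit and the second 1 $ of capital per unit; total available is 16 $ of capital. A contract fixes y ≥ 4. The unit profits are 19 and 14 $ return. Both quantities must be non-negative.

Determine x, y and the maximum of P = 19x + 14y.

x = 1, y = 4, maximum P = 75

Vertices and P = 19x + 14y:
  (0, 14/3) → P = 196/3
  (0, 4) → P = 56
  (1, 4) → P = 75

The optimum lies where 4x + 6y = 28 and y = 4.
Solving simultaneously gives x = 1, y = 4.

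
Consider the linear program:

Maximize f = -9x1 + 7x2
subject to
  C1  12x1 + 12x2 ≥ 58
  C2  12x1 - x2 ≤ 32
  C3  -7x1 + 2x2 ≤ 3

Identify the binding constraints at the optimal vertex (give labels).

Corner points and f = -9x1 + 7x2:
  (17/6, 2) → f = -23/2
  (20/27, 221/54) → f = 1187/54
  (67/17, 260/17) → f = 1217/17

The maximum is at (67/17, 260/17). Substituting into each constraint, equality holds for C2 and C3; the remaining constraints have slack.

C2 and C3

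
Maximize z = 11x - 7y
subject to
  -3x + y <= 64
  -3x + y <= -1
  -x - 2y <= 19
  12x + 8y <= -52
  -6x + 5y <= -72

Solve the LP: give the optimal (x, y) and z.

Corner points and z = 11x - 7y:
  (3, -11) → z = 110
  (49/17, -186/17) → z = 1841/17
  (79/27, -98/9) → z = 2927/27

The binding constraints are -x - 2y = 19 and 12x + 8y = -52.
Solving simultaneously gives x = 3, y = -11.

x = 3, y = -11, maximum z = 110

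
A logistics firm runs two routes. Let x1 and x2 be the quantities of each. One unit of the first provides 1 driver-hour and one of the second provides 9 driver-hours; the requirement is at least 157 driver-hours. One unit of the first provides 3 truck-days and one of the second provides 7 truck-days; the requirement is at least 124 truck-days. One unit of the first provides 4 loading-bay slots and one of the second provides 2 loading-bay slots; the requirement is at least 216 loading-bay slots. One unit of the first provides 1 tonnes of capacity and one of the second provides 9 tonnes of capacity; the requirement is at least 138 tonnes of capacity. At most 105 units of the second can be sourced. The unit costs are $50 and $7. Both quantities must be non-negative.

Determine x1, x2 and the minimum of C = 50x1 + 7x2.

x1 = 3/2, x2 = 105, minimum C = 810

Corner points and C = 50x1 + 7x2:
  (157, 0) → C = 7850
  (815/17, 206/17) → C = 42192/17
  (3/2, 105) → C = 810
The feasible region is unbounded (it extends along (1, 0)), but C strictly increases along every unbounded feasible direction, so there is no improving ray and the minimum is attained at a vertex.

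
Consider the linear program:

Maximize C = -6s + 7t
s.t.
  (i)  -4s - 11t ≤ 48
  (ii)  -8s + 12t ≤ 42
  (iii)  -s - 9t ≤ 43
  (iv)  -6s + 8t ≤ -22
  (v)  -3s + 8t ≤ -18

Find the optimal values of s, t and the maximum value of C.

Vertices and C = -6s + 7t:
  (41/25, -124/25) → C = -1114/25
  (-71/49, -188/49) → C = -890/49
  (4/3, -7/4) → C = -81/4
The feasible region is unbounded (it extends along (8, 3), (9, -1)), but C strictly decreases along every unbounded feasible direction, so there is no improving ray and the maximum is attained at a vertex.

s = -71/49, t = -188/49, maximum C = -890/49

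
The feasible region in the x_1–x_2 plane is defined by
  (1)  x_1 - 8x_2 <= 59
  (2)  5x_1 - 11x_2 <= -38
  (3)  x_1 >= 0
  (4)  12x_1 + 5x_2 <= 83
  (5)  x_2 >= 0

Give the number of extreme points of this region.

Intersecting each pair of boundary lines and keeping only the points that satisfy every inequality leaves:
  (0, 38/11)
  (723/157, 871/157)
  (0, 83/5)

3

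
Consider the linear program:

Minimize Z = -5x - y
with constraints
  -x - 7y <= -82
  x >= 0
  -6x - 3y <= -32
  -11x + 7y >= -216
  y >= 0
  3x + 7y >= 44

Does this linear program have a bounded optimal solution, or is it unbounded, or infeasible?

From the feasible point (0, 82/7), moving in the direction (0, 1) keeps every constraint satisfied while Z decreases without bound.

unbounded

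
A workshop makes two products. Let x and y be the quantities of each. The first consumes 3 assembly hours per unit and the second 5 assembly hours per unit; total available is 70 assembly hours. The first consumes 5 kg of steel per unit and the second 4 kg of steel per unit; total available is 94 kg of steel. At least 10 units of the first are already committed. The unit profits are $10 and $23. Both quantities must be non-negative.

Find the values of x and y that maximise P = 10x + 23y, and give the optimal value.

x = 10, y = 8, maximum P = 284

Vertices and P = 10x + 23y:
  (94/5, 0) → P = 188
  (10, 0) → P = 100
  (190/13, 68/13) → P = 3464/13
  (10, 8) → P = 284

The optimum lies where 3x + 5y = 70 and x = 10.
Solving simultaneously gives x = 10, y = 8.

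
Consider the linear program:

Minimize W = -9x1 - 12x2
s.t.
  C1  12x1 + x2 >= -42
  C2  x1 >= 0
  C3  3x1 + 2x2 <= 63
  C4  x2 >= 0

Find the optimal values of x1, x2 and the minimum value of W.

x1 = 0, x2 = 63/2, minimum W = -378

Extreme points and W = -9x1 - 12x2:
  (0, 63/2) → W = -378
  (0, 0) → W = 0
  (21, 0) → W = -189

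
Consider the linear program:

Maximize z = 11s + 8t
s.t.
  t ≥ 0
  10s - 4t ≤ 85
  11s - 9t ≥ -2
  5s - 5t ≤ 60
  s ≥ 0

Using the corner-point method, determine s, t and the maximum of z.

s = 773/46, t = 955/46, maximum z = 16143/46

Vertices and z = 11s + 8t:
  (17/2, 0) → z = 187/2
  (0, 0) → z = 0
  (773/46, 955/46) → z = 16143/46
  (0, 2/9) → z = 16/9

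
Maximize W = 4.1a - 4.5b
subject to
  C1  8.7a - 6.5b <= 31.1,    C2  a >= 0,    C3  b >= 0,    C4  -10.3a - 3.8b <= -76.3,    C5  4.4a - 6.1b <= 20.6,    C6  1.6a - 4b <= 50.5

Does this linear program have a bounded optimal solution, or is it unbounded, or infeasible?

Extreme points and W = 4.1a - 4.5b:
  (61413/10001, 34348/10001) → W = 972273/100010
  (0, 763/38) → W = -6867/76
The feasible region has finitely many vertices and no improving ray; the maximum is 972273/100010 at (61413/10001, 34348/10001).

bounded optimum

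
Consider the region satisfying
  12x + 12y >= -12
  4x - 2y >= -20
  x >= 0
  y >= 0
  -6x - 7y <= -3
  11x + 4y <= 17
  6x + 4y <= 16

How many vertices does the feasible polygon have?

5

Intersecting each pair of boundary lines and keeping only the points that satisfy every inequality leaves:
  (0, 3/7)
  (0, 4)
  (1/2, 0)
  (17/11, 0)
  (1/5, 37/10)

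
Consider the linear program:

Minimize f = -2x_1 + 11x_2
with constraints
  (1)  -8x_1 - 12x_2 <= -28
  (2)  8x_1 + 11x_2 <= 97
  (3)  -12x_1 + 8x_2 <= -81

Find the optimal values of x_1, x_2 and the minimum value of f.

Vertices and f = -2x_1 + 11x_2:
  (107, -69) → f = -973
  (23/4, -3/2) → f = -28
  (1667/196, 129/49) → f = 1171/98

x_1 = 107, x_2 = -69, minimum f = -973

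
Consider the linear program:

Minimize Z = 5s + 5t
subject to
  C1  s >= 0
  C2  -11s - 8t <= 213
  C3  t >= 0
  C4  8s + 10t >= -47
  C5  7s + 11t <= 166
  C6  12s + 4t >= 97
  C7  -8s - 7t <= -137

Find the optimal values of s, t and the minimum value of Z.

Extreme points and Z = 5s + 5t:
  (166/7, 0) → Z = 830/7
  (137/8, 0) → Z = 685/8
  (115/13, 123/13) → Z = 1190/13

s = 137/8, t = 0, minimum Z = 685/8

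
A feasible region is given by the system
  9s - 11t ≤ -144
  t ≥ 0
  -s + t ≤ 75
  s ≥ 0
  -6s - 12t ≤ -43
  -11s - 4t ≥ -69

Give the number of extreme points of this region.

Intersecting each pair of boundary lines and keeping only the points that satisfy every inequality leaves:
  (0, 144/11)
  (183/157, 2205/157)
  (0, 69/4)

3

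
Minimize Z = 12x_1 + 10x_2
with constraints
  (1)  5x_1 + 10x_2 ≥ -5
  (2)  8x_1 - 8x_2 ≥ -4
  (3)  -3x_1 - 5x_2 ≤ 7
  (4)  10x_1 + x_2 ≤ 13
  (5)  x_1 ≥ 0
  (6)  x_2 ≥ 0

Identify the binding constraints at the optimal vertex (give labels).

Corner points and Z = 12x_1 + 10x_2:
  (25/22, 18/11) → Z = 30
  (0, 1/2) → Z = 5
  (13/10, 0) → Z = 78/5
  (0, 0) → Z = 0

The minimum is at (0, 0). Substituting into each constraint, equality holds for (5) and (6); the remaining constraints have slack.

(5) and (6)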